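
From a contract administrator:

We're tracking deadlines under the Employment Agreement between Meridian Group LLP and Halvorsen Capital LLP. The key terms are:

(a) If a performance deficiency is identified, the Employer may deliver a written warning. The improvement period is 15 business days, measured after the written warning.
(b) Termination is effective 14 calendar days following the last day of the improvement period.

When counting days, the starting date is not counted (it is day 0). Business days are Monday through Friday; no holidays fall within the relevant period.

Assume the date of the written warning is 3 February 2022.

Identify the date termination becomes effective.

From Thursday, 3 February 2022, 15 business days (Feb 4, Feb 7, Feb 8, Feb 9, …, Feb 22, Feb 23, Feb 24, skipping weekends) brings us to Thursday, 24 February 2022, which is the last day of the improvement period.
Adding 14 calendar days to 24 February 2022 gives 10 March 2022, which is the date termination becomes effective.

10 March 2022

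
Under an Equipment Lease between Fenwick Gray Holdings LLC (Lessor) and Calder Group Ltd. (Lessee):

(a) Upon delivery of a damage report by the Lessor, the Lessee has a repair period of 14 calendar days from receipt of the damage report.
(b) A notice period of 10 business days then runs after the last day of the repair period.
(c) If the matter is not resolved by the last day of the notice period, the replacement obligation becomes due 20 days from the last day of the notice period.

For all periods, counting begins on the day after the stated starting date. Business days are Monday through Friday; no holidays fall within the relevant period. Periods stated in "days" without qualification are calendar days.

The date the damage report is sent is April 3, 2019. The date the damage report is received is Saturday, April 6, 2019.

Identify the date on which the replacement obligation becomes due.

May 23, 2019

The last day of the repair period: 14 calendar days after April 6, 2019 is April 20, 2019.
The last day of the notice period: counting 10 business days from Saturday, April 20, 2019 (Apr 22, Apr 23, Apr 24, Apr 25, Apr 26, Apr 29, Apr 30, May 1, May 2, May 3, skipping weekends) reaches Friday, May 3, 2019.
The date on which the replacement obligation becomes due: 20 calendar days after May 3, 2019 is May 23, 2019.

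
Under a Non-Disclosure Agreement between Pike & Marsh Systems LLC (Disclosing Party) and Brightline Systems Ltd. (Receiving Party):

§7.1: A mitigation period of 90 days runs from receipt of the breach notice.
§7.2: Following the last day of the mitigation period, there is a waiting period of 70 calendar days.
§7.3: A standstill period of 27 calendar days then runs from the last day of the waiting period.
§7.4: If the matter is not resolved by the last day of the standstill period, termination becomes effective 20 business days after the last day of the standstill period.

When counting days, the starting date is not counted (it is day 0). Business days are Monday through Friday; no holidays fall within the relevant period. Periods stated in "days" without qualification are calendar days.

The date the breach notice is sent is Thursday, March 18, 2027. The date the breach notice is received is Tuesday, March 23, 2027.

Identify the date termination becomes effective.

October 22, 2027

The last day of the mitigation period: March 23, 2027 + 90 days = June 21, 2027.
Adding 70 calendar days to June 21, 2027 gives August 30, 2027, which is the last day of the waiting period.
The last day of the standstill period: August 30, 2027 + 27 days = September 26, 2027.
The date termination becomes effective: counting 20 business days from Sunday, September 26, 2027 (Sep 27, Sep 28, Sep 29, Sep 30, …, Oct 20, Oct 21, Oct 22, skipping weekends) reaches Friday, October 22, 2027.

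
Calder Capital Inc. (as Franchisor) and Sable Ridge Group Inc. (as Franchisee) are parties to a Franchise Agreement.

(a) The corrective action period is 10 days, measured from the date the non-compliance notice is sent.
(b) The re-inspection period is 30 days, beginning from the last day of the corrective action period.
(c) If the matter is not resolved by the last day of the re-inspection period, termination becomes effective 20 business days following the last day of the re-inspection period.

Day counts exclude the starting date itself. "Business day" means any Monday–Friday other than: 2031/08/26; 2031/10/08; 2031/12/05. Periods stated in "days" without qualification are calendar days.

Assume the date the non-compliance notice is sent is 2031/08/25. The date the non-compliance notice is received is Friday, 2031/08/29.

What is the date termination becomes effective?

2031/11/03

The last day of the corrective action period: 10 calendar days after 2031/08/25 is 2031/09/04.
Adding 30 calendar days to 2031/09/04 gives 2031/10/04, which is the last day of the re-inspection period.
From Saturday, 2031/10/04, 20 business days (Oct 6, Oct 7, Oct 9, Oct 10, …, Oct 30, Oct 31, Nov 3, skipping weekends and the listed holiday on Oct 8) brings us to Monday, 2031/11/03, which is the date termination becomes effective.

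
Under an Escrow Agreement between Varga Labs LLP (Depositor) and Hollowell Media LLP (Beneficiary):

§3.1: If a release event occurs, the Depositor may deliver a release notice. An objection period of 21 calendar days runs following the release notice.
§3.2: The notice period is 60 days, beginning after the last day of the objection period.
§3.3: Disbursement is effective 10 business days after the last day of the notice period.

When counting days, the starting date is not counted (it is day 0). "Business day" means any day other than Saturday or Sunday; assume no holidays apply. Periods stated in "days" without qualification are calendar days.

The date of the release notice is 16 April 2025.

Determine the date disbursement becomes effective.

18 July 2025

The last day of the objection period: 16 April 2025 + 21 days = 7 May 2025.
The last day of the notice period: 60 calendar days after 7 May 2025 is 6 July 2025.
From Sunday, 6 July 2025, 10 business days (Jul 7, Jul 8, Jul 9, Jul 10, Jul 11, Jul 14, Jul 15, Jul 16, Jul 17, Jul 18, skipping weekends) brings us to Friday, 18 July 2025, which is the date disbursement becomes effective.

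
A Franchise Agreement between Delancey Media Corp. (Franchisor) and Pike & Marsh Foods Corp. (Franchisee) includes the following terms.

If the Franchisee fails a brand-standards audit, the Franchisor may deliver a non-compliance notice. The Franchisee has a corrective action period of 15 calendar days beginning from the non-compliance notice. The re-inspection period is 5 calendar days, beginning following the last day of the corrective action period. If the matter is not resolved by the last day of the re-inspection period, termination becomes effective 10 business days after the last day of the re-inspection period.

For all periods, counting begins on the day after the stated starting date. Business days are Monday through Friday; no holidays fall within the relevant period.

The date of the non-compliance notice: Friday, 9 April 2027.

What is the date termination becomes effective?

13 May 2027

The last day of the corrective action period: 9 April 2027 + 15 days = 24 April 2027.
The last day of the re-inspection period: 5 calendar days after 24 April 2027 is 29 April 2027.
From Thursday, 29 April 2027, 10 business days (Apr 30, May 3, May 4, May 5, May 6, May 7, May 10, May 11, May 12, May 13, skipping weekends) brings us to Thursday, 13 May 2027, which is the date termination becomes effective.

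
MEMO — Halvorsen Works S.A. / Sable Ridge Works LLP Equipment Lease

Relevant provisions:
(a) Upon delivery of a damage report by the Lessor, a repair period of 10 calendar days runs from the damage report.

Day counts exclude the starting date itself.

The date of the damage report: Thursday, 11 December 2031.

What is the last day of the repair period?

21 December 2031

The last day of the repair period: 10 calendar days after 11 December 2031 is 21 December 2031.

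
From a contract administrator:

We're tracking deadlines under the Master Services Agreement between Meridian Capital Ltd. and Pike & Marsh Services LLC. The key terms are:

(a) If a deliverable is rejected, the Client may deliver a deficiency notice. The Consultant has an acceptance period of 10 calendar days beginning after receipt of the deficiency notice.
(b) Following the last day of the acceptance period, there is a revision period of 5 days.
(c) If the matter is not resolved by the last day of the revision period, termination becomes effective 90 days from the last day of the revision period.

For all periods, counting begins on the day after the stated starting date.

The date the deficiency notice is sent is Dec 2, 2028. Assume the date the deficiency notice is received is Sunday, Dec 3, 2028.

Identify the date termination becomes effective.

The last day of the acceptance period: Dec 3, 2028 + 10 days = Dec 13, 2028.
The last day of the revision period: Dec 13, 2028 + 5 days = Dec 18, 2028.
Adding 90 calendar days to Dec 18, 2028 gives Mar 18, 2029, which is the date termination becomes effective.

Mar 18, 2029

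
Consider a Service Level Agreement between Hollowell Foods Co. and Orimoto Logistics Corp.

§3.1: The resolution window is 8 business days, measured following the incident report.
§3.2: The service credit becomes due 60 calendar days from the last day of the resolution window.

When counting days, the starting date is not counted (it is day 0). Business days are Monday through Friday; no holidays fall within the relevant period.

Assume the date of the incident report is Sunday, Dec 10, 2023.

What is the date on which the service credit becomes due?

The last day of the resolution window: 8 business days after Sunday, Dec 10, 2023, skipping weekends — Dec 11, Dec 12, Dec 13, Dec 14, Dec 15, Dec 18, Dec 19, Dec 20 — lands on Wednesday, Dec 20, 2023.
Adding 60 calendar days to Dec 20, 2023 gives Feb 18, 2024, which is the date on which the service credit becomes due.

Feb 18, 2024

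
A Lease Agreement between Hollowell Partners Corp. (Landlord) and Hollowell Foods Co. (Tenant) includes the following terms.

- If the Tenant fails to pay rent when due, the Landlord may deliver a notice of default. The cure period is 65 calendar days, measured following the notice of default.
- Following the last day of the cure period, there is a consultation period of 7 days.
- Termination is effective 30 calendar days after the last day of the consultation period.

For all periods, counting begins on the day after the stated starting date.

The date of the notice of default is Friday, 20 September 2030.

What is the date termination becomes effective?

31 December 2030

The last day of the cure period: 20 September 2030 + 65 days = 24 November 2030.
The last day of the consultation period: 7 calendar days after 24 November 2030 is 1 December 2030.
The date termination becomes effective: 1 December 2030 + 30 days = 31 December 2030.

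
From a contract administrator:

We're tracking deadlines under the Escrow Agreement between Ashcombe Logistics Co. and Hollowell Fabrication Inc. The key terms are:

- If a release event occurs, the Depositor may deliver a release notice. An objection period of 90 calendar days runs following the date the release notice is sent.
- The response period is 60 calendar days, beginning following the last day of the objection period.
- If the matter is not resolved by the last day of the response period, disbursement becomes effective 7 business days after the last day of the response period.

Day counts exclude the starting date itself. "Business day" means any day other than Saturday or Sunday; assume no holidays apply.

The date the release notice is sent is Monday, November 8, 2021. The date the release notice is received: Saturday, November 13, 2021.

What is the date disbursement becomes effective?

The last day of the objection period: 90 calendar days after November 8, 2021 is February 6, 2022.
Adding 60 calendar days to February 6, 2022 gives April 7, 2022, which is the last day of the response period.
From Thursday, April 7, 2022, 7 business days (Apr 8, Apr 11, Apr 12, Apr 13, Apr 14, Apr 15, Apr 18, skipping weekends) brings us to Monday, April 18, 2022, which is the date disbursement becomes effective.

April 18, 2022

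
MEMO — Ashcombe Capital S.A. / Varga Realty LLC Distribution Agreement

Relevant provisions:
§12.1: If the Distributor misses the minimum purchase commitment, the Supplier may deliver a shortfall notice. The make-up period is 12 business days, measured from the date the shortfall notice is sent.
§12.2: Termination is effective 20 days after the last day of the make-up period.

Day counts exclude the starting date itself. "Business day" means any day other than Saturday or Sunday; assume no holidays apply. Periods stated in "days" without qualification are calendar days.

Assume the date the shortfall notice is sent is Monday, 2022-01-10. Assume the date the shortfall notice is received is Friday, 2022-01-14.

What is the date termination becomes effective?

The last day of the make-up period: 12 business days after Monday, 2022-01-10, skipping weekends — Jan 11, Jan 12, Jan 13, Jan 14, …, Jan 24, Jan 25, Jan 26 — lands on Wednesday, 2022-01-26.
The date termination becomes effective: 2022-01-26 + 20 days = 2022-02-15.

2022-02-15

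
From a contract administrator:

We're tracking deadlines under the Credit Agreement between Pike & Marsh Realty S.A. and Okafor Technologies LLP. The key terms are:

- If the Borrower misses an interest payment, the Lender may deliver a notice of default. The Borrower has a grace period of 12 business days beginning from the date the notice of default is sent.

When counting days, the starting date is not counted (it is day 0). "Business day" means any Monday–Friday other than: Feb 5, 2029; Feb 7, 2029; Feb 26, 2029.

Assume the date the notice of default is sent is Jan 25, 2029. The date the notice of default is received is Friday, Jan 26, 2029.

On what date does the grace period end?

From Thursday, Jan 25, 2029, 12 business days (Jan 26, Jan 29, Jan 30, Jan 31, …, Feb 12, Feb 13, Feb 14, skipping weekends and the listed holidays on Feb 5, Feb 7) brings us to Wednesday, Feb 14, 2029, which is the last day of the grace period.

Feb 14, 2029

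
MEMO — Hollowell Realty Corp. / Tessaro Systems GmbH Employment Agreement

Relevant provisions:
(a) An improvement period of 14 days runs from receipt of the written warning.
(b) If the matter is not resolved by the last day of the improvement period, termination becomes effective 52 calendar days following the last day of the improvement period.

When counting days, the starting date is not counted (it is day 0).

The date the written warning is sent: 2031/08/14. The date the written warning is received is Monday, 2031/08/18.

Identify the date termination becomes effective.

The last day of the improvement period: 14 calendar days after 2031/08/18 is 2031/09/01.
The date termination becomes effective: 52 calendar days after 2031/09/01 is 2031/10/23.

2031/10/23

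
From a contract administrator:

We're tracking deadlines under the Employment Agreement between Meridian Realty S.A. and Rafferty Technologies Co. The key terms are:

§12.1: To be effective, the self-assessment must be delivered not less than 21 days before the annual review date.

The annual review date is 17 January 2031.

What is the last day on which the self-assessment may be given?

Counting back 21 calendar days from 17 January 2031 gives 27 December 2030.

27 December 2030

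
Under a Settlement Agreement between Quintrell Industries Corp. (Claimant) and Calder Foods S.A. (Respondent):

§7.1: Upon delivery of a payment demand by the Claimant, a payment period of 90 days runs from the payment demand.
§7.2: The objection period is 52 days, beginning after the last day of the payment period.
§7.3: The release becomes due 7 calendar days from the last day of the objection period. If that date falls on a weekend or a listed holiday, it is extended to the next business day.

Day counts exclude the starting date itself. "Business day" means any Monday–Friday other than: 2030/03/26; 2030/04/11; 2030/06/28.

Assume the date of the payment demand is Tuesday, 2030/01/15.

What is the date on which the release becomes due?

The last day of the payment period: 90 calendar days after 2030/01/15 is 2030/04/15.
Adding 52 calendar days to 2030/04/15 gives 2030/06/06, which is the last day of the objection period.
The date on which the release becomes due: 2030/06/06 + 7 days = 2030/06/13. 2030/06/13 is a Thursday and is not a listed holiday, so no roll-forward applies.

2030/06/13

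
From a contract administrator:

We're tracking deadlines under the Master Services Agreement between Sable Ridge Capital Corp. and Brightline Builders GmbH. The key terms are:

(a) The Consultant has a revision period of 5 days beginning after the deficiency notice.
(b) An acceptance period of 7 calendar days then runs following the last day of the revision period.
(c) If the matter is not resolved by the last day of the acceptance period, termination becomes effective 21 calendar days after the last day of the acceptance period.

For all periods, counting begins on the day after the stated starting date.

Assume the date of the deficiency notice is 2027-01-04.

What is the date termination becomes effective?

The last day of the revision period: 2027-01-04 + 5 days = 2027-01-09.
The last day of the acceptance period: 7 calendar days after 2027-01-09 is 2027-01-16.
Adding 21 calendar days to 2027-01-16 gives 2027-02-06, which is the date termination becomes effective.

2027-02-06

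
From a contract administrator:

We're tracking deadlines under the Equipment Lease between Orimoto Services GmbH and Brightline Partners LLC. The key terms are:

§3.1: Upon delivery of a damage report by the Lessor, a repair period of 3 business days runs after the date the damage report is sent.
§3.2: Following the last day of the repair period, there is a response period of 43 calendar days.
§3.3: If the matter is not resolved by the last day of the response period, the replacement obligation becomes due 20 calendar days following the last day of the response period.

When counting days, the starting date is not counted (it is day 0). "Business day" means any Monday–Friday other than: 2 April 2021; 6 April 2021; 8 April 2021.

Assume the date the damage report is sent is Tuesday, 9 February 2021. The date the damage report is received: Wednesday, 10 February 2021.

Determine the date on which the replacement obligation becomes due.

16 April 2021

The last day of the repair period: counting 3 business days from Tuesday, 9 February 2021 (Feb 10, Feb 11, Feb 12, skipping weekends) reaches Friday, 12 February 2021.
The last day of the response period: 12 February 2021 + 43 days = 27 March 2021.
Adding 20 calendar days to 27 March 2021 gives 16 April 2021, which is the date on which the replacement obligation becomes due.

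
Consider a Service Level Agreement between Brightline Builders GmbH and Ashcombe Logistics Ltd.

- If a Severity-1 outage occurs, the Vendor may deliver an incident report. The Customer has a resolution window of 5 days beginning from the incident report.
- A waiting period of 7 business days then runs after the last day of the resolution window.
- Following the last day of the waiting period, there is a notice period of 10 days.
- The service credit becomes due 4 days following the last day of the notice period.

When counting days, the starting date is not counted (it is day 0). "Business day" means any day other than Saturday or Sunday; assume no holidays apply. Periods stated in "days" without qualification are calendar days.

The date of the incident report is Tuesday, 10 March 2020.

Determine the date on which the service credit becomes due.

7 April 2020

The last day of the resolution window: 5 calendar days after 10 March 2020 is 15 March 2020.
The last day of the waiting period: 7 business days after Sunday, 15 March 2020, skipping weekends — Mar 16, Mar 17, Mar 18, Mar 19, Mar 20, Mar 23, Mar 24 — lands on Tuesday, 24 March 2020.
Adding 10 calendar days to 24 March 2020 gives 3 April 2020, which is the last day of the notice period.
The date on which the service credit becomes due: 4 calendar days after 3 April 2020 is 7 April 2020.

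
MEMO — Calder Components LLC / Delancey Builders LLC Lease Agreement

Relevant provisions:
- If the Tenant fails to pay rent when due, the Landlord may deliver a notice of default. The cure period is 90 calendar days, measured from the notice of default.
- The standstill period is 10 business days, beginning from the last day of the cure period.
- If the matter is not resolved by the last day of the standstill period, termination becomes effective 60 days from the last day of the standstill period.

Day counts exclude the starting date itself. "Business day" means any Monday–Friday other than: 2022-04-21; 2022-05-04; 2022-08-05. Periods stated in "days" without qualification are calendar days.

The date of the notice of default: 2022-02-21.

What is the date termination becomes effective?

2022-08-02

Adding 90 calendar days to 2022-02-21 gives 2022-05-22, which is the last day of the cure period.
From Sunday, 2022-05-22, 10 business days (May 23, May 24, May 25, May 26, May 27, May 30, May 31, Jun 1, Jun 2, Jun 3, skipping weekends) brings us to Friday, 2022-06-03, which is the last day of the standstill period.
The date termination becomes effective: 60 calendar days after 2022-06-03 is 2022-08-02.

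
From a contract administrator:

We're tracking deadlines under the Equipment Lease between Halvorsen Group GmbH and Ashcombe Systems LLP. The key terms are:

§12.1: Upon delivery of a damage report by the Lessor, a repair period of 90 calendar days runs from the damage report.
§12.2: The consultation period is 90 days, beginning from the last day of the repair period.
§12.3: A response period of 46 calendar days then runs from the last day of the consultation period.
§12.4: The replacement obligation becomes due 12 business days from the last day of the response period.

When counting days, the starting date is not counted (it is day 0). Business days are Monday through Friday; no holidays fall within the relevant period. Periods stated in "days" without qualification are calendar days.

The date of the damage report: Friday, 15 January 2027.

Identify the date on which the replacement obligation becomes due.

14 September 2027

The last day of the repair period: 90 calendar days after 15 January 2027 is 15 April 2027.
The last day of the consultation period: 90 calendar days after 15 April 2027 is 14 July 2027.
Adding 46 calendar days to 14 July 2027 gives 29 August 2027, which is the last day of the response period.
From Sunday, 29 August 2027, 12 business days (Aug 30, Aug 31, Sep 1, Sep 2, …, Sep 10, Sep 13, Sep 14, skipping weekends) brings us to Tuesday, 14 September 2027, which is the date on which the replacement obligation becomes due.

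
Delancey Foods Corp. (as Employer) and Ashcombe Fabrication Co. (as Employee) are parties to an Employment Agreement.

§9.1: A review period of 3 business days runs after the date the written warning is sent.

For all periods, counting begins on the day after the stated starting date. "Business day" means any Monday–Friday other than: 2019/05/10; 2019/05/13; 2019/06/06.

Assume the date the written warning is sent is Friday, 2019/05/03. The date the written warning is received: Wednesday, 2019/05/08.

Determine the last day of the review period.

2019/05/08

The last day of the review period: 3 business days after Friday, 2019/05/03, skipping weekends — May 6, May 7, May 8 — lands on Wednesday, 2019/05/08.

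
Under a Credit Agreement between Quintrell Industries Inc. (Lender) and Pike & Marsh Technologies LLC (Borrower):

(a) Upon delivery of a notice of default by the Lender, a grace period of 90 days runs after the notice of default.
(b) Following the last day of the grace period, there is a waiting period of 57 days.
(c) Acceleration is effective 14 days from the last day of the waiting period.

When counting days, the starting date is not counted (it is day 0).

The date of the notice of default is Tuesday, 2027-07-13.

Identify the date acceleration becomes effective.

2027-12-21

The last day of the grace period: 2027-07-13 + 90 days = 2027-10-11.
The last day of the waiting period: 2027-10-11 + 57 days = 2027-12-07.
The date acceleration becomes effective: 2027-12-07 + 14 days = 2027-12-21.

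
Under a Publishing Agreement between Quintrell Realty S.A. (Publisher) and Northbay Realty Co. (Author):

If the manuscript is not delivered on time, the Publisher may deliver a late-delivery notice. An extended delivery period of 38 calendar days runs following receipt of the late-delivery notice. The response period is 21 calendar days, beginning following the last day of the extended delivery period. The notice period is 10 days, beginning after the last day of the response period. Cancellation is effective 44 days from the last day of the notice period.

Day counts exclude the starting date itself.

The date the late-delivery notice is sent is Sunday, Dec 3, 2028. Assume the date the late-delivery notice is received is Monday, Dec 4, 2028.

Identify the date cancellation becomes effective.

The last day of the extended delivery period: Dec 4, 2028 + 38 days = Jan 11, 2029.
Adding 21 calendar days to Jan 11, 2029 gives Feb 1, 2029, which is the last day of the response period.
The last day of the notice period: Feb 1, 2029 + 10 days = Feb 11, 2029.
The date cancellation becomes effective: Feb 11, 2029 + 44 days = Mar 27, 2029.

Mar 27, 2029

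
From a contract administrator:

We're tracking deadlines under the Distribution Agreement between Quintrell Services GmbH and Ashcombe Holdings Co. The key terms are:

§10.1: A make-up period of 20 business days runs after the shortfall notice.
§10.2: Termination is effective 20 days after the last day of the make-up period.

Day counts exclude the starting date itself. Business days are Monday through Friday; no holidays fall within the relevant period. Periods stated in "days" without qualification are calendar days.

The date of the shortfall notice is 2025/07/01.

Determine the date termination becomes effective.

The last day of the make-up period: counting 20 business days from Tuesday, 2025/07/01 (Jul 2, Jul 3, Jul 4, Jul 7, …, Jul 25, Jul 28, Jul 29, skipping weekends) reaches Tuesday, 2025/07/29.
Adding 20 calendar days to 2025/07/29 gives 2025/08/18, which is the date termination becomes effective.

2025/08/18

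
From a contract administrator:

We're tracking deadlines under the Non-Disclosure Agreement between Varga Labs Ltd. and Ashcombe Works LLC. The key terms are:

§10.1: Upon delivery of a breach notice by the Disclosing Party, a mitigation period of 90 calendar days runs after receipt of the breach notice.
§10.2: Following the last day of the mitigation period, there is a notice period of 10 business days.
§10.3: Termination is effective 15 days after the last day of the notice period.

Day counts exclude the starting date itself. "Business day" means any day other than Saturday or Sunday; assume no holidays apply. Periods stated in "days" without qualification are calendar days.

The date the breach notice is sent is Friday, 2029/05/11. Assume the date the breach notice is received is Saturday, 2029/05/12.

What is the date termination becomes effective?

2029/09/08

Adding 90 calendar days to 2029/05/12 gives 2029/08/10, which is the last day of the mitigation period.
The last day of the notice period: 10 business days after Friday, 2029/08/10, skipping weekends — Aug 13, Aug 14, Aug 15, Aug 16, Aug 17, Aug 20, Aug 21, Aug 22, Aug 23, Aug 24 — lands on Friday, 2029/08/24.
The date termination becomes effective: 2029/08/24 + 15 days = 2029/09/08.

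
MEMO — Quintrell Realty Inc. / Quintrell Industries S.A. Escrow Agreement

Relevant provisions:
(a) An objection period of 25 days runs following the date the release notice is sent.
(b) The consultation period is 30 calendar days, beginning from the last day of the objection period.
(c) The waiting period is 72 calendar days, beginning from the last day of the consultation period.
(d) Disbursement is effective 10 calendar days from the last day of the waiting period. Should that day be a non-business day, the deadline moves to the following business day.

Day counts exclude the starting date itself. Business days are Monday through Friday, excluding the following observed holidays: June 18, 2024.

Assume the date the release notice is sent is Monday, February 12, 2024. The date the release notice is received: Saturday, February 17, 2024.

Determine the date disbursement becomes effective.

June 28, 2024

The last day of the objection period: February 12, 2024 + 25 days = March 8, 2024.
The last day of the consultation period: March 8, 2024 + 30 days = April 7, 2024.
The last day of the waiting period: 72 calendar days after April 7, 2024 is June 18, 2024.
The date disbursement becomes effective: 10 calendar days after June 18, 2024 is June 28, 2024. June 28, 2024 is a Friday and is not a listed holiday, so no roll-forward applies.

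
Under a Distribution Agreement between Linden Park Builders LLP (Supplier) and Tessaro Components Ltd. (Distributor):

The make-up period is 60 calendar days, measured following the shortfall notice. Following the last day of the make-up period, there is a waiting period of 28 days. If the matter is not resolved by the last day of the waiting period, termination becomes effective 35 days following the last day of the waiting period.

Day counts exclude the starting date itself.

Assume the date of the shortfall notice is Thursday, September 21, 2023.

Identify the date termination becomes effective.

January 22, 2024

The last day of the make-up period: September 21, 2023 + 60 days = November 20, 2023.
The last day of the waiting period: 28 calendar days after November 20, 2023 is December 18, 2023.
The date termination becomes effective: December 18, 2023 + 35 days = January 22, 2024.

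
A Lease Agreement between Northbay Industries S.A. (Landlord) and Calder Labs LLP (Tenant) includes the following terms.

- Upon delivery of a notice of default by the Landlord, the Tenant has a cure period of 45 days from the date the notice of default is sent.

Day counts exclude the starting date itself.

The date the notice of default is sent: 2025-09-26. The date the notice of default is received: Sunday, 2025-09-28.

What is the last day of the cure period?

2025-11-10

The last day of the cure period: 45 calendar days after 2025-09-26 is 2025-11-10.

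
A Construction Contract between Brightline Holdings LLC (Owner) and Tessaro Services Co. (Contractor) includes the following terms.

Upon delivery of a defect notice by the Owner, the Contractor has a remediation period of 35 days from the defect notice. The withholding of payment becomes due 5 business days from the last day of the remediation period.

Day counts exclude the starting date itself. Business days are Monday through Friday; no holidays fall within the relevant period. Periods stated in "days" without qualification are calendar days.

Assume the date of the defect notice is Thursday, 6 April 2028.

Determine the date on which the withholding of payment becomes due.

18 May 2028

The last day of the remediation period: 6 April 2028 + 35 days = 11 May 2028.
From Thursday, 11 May 2028, 5 business days (May 12, May 15, May 16, May 17, May 18, skipping weekends) brings us to Thursday, 18 May 2028, which is the date on which the withholding of payment becomes due.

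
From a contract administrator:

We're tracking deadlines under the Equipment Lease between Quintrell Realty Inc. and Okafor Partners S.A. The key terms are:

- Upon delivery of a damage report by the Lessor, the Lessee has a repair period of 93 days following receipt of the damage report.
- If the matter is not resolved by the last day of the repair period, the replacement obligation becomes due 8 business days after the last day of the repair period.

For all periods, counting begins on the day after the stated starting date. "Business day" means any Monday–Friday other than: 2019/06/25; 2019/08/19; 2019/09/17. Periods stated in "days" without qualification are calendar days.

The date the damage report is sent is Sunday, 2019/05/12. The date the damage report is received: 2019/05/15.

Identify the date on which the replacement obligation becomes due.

The last day of the repair period: 2019/05/15 + 93 days = 2019/08/16.
From Friday, 2019/08/16, 8 business days (Aug 20, Aug 21, Aug 22, Aug 23, Aug 26, Aug 27, Aug 28, Aug 29, skipping weekends and the listed holiday on Aug 19) brings us to Thursday, 2019/08/29, which is the date on which the replacement obligation becomes due.

2019/08/29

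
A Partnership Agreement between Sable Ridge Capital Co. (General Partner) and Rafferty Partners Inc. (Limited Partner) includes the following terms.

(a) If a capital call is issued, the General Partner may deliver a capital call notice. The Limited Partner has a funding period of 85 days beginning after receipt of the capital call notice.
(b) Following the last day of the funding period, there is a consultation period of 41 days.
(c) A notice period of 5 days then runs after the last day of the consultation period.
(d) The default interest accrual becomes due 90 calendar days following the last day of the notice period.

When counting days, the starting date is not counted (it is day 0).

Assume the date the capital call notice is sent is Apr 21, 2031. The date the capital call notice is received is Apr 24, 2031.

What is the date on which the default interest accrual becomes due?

Dec 1, 2031

The last day of the funding period: Apr 24, 2031 + 85 days = Jul 18, 2031.
Adding 41 calendar days to Jul 18, 2031 gives Aug 28, 2031, which is the last day of the consultation period.
Adding 5 calendar days to Aug 28, 2031 gives Sep 2, 2031, which is the last day of the notice period.
The date on which the default interest accrual becomes due: 90 calendar days after Sep 2, 2031 is Dec 1, 2031.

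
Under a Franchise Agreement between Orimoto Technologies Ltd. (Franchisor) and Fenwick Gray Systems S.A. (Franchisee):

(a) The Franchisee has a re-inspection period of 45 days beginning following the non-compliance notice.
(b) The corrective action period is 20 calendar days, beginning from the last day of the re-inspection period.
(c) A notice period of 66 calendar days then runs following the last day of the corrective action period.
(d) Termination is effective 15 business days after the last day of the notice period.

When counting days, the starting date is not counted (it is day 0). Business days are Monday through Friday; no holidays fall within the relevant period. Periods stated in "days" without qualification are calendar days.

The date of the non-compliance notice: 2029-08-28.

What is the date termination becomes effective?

2030-01-25

Adding 45 calendar days to 2029-08-28 gives 2029-10-12, which is the last day of the re-inspection period.
Adding 20 calendar days to 2029-10-12 gives 2029-11-01, which is the last day of the corrective action period.
Adding 66 calendar days to 2029-11-01 gives 2030-01-06, which is the last day of the notice period.
The date termination becomes effective: 15 business days after Sunday, 2030-01-06, skipping weekends — Jan 7, Jan 8, Jan 9, Jan 10, …, Jan 23, Jan 24, Jan 25 — lands on Friday, 2030-01-25.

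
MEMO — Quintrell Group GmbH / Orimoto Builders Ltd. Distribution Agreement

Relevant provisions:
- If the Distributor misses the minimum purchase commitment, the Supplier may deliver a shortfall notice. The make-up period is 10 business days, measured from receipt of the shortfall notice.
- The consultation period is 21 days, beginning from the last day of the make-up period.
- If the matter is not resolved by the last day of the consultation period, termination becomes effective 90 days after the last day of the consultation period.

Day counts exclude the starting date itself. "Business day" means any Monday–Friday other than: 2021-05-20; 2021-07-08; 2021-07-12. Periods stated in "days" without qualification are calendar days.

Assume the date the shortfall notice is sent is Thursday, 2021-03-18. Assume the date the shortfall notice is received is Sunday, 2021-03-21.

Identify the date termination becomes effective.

The last day of the make-up period: 10 business days after Sunday, 2021-03-21, skipping weekends — Mar 22, Mar 23, Mar 24, Mar 25, Mar 26, Mar 29, Mar 30, Mar 31, Apr 1, Apr 2 — lands on Friday, 2021-04-02.
The last day of the consultation period: 21 calendar days after 2021-04-02 is 2021-04-23.
The date termination becomes effective: 2021-04-23 + 90 days = 2021-07-22.

2021-07-22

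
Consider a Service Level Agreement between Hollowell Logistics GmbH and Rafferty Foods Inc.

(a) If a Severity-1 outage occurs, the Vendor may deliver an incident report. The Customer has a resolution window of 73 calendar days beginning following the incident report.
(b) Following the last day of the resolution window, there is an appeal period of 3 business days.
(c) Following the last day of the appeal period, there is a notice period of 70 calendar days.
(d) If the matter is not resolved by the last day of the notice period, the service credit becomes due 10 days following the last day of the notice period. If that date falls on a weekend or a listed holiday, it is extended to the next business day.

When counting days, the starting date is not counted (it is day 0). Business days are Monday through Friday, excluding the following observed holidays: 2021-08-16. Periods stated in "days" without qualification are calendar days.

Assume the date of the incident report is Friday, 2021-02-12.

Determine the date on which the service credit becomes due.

Adding 73 calendar days to 2021-02-12 gives 2021-04-26, which is the last day of the resolution window.
From Monday, 2021-04-26, 3 business days (Apr 27, Apr 28, Apr 29, skipping weekends) brings us to Thursday, 2021-04-29, which is the last day of the appeal period.
Adding 70 calendar days to 2021-04-29 gives 2021-07-08, which is the last day of the notice period.
The date on which the service credit becomes due: 2021-07-08 + 10 days = 2021-07-18. That falls on a Sunday, so it rolls to the next business day, Monday, 2021-07-19.

2021-07-19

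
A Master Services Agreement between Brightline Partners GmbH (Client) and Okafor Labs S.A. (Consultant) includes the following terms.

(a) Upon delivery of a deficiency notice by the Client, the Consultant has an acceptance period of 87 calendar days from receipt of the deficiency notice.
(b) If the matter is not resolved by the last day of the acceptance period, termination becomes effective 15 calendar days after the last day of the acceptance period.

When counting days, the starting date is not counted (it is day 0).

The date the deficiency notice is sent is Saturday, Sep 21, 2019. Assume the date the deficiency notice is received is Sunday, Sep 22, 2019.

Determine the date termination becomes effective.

The last day of the acceptance period: Sep 22, 2019 + 87 days = Dec 18, 2019.
The date termination becomes effective: Dec 18, 2019 + 15 days = Jan 2, 2020.

Jan 2, 2020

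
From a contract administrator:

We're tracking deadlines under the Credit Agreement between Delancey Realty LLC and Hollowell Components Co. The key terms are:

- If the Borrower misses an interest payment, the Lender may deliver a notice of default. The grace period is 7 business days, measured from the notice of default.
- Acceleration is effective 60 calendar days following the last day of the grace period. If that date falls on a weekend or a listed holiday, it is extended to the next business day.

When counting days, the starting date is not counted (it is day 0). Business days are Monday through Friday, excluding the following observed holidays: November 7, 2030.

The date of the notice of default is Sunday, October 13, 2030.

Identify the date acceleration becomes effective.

December 23, 2030

The last day of the grace period: 7 business days after Sunday, October 13, 2030, skipping weekends — Oct 14, Oct 15, Oct 16, Oct 17, Oct 18, Oct 21, Oct 22 — lands on Tuesday, October 22, 2030.
The date acceleration becomes effective: 60 calendar days after October 22, 2030 is December 21, 2030. That falls on a Saturday, so it rolls to the next business day, Monday, December 23, 2030.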